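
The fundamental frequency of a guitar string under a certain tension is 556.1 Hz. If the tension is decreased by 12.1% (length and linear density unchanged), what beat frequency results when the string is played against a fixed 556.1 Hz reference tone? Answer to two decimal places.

For a string, f ∝ √T, so the new frequency is 556.1·√0.879 = 521.3716 Hz.
f_beat = |521.3716 − 556.1| = 34.73 Hz.

34.73 Hz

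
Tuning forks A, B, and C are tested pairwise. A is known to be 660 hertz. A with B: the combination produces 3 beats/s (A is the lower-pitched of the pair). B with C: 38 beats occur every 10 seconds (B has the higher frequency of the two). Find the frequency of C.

B is above A, so f_B = 660 + 3 = 663 Hz.
B–C: Beat frequency = 38/10 = 3.8 Hz.
C is below B, so f_C = 663 − 3.8 = 659.2 Hz.

659.2 Hz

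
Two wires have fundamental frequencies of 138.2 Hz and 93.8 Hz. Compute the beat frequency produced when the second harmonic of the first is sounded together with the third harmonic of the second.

Second harmonic of the first: 2·138.2 = 276.4 Hz.
Third harmonic of the second: 3·93.8 = 281.4 Hz.
f_beat = |276.4 − 281.4| = 5.0 Hz.

5.0 Hz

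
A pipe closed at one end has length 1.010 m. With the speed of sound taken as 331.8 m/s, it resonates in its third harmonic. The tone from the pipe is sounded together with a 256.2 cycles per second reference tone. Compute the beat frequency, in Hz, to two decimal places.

Closed pipe (odd harmonics): f_n = n·v/(4L) = 3·331.8/(4·1.010) = 246.3861 Hz.
f_beat = |246.3861 − 256.2| = 9.81 Hz.

9.81 Hz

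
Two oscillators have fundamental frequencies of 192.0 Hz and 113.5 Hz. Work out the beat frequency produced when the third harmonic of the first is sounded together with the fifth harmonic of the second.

Third harmonic of the first: 3·192.0 = 576.0 Hz.
Fifth harmonic of the second: 5·113.5 = 567.5 Hz.
f_beat = |576.0 − 567.5| = 8.5 Hz.

8.5 Hz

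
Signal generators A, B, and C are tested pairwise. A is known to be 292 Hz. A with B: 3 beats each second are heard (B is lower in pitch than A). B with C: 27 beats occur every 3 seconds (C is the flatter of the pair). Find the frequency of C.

280 Hz

B is below A, so f_B = 292 − 3 = 289 Hz.
B–C: Beat frequency = 27/3 = 9 Hz.
C is below B, so f_C = 289 − 9 = 280 Hz.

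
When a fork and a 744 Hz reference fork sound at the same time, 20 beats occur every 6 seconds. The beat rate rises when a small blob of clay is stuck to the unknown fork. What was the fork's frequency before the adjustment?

740.6667 Hz

Beat frequency = 20/6 = 3.3333 Hz.
|f − 744| = 3.3333, so the fork was at either 740.6667 Hz or 747.3333 Hz.
Adding mass to a fork lowers its frequency; the adjustment lowers the fork's frequency.
The beat rate rose, so the adjustment moved the fork further from 744 Hz — it was already below the reference.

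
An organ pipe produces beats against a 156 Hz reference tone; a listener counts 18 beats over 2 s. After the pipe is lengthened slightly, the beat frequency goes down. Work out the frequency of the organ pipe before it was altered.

Beat frequency = 18/2 = 9 Hz.
|f − 156| = 9, so the organ pipe was at either 147 Hz or 165 Hz.
A longer pipe has a lower fundamental; the adjustment lowers the organ pipe's frequency.
The beat rate fell, so the adjustment moved the organ pipe toward 156 Hz — it must have started above the reference.

165 Hz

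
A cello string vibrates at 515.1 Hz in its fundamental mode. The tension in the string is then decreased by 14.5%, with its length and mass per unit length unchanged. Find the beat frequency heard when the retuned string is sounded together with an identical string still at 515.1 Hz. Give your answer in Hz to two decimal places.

38.81 Hz

For a string, f ∝ √T, so the new frequency is 515.1·√0.855 = 476.2934 Hz.
f_beat = |476.2934 − 515.1| = 38.81 Hz.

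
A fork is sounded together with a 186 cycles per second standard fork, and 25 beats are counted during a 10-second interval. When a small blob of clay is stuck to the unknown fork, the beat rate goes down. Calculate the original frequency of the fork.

Beat frequency = 25/10 = 2.5 Hz.
|f − 186| = 2.5, so the fork was at either 183.5 Hz or 188.5 Hz.
Adding mass to a fork lowers its frequency; the adjustment lowers the fork's frequency.
The beat rate fell, so the adjustment moved the fork toward 186 Hz — it must have started above the reference.

188.5 Hz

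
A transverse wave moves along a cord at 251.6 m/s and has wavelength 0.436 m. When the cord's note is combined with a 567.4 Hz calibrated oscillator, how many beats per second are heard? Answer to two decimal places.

9.66 Hz

Source frequency f = v/λ = 251.6/0.436 = 577.0642 Hz.
f_beat = |577.0642 − 567.4| = 9.66 Hz.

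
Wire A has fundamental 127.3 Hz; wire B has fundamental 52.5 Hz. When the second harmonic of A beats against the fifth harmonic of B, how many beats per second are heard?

Second harmonic of the first: 2·127.3 = 254.6 Hz.
Fifth harmonic of the second: 5·52.5 = 262.5 Hz.
f_beat = |254.6 − 262.5| = 7.9 Hz.

7.9 Hz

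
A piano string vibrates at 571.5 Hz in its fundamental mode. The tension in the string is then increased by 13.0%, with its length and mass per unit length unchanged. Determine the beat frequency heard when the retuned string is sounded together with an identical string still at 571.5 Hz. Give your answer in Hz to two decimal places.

36.01 Hz

For a string, f ∝ √T, so the new frequency is 571.5·√1.130 = 607.5128 Hz.
f_beat = |607.5128 − 571.5| = 36.01 Hz.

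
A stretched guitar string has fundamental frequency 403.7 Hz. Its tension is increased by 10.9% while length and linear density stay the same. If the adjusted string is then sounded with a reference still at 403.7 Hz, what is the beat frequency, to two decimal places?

For a string, f ∝ √T, so the new frequency is 403.7·√1.109 = 425.1327 Hz.
f_beat = |425.1327 − 403.7| = 21.43 Hz.

21.43 Hz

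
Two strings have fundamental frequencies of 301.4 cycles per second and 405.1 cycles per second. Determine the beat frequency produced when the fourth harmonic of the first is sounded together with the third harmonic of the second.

9.7 Hz

Fourth harmonic of the first: 4·301.4 = 1205.6 Hz.
Third harmonic of the second: 3·405.1 = 1215.3 Hz.
f_beat = |1205.6 − 1215.3| = 9.7 Hz.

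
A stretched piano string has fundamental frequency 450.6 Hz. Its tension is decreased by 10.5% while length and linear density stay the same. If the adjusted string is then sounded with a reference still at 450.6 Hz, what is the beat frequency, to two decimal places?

24.31 Hz

For a string, f ∝ √T, so the new frequency is 450.6·√0.895 = 426.2876 Hz.
f_beat = |426.2876 − 450.6| = 24.31 Hz.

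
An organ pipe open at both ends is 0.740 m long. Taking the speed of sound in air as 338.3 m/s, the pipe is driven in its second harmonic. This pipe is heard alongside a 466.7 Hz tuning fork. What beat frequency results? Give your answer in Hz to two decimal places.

9.54 Hz

Open pipe: f_n = n·v/(2L) = 2·338.3/(2·0.740) = 457.1622 Hz.
f_beat = |457.1622 − 466.7| = 9.54 Hz.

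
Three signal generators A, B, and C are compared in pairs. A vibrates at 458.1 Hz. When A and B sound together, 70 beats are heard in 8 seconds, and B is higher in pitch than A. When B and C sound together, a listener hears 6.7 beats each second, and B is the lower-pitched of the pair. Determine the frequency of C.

473.55 Hz

A–B: Beat frequency = 70/8 = 8.75 Hz.
B is above A, so f_B = 458.1 + 8.75 = 466.85 Hz.
C is above B, so f_C = 466.85 + 6.7 = 473.55 Hz.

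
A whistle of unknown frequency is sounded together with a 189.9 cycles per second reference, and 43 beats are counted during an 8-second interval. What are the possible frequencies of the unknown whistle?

184.525 Hz or 195.275 Hz

Beat frequency = 43/8 = 5.375 Hz.
|f − 189.9| = 5.375, so f = 189.9 ± 5.375.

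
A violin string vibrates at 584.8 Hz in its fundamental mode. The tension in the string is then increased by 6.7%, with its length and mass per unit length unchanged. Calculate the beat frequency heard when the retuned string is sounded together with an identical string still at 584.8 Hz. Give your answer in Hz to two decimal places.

For a string, f ∝ √T, so the new frequency is 584.8·√1.067 = 604.0732 Hz.
f_beat = |604.0732 − 584.8| = 19.27 Hz.

19.27 Hz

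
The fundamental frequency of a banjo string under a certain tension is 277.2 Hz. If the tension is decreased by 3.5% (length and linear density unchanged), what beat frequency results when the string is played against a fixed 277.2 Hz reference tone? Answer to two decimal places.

4.89 Hz

For a string, f ∝ √T, so the new frequency is 277.2·√0.965 = 272.3058 Hz.
f_beat = |272.3058 − 277.2| = 4.89 Hz.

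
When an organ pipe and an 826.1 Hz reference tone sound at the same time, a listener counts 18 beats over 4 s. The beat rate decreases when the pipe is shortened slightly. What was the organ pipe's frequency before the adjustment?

821.6 Hz

Beat frequency = 18/4 = 4.5 Hz.
|f − 826.1| = 4.5, so the organ pipe was at either 821.6 Hz or 830.6 Hz.
A shorter pipe has a higher fundamental; the adjustment raises the organ pipe's frequency.
The beat rate fell, so the adjustment moved the organ pipe toward 826.1 Hz — it must have started below the reference.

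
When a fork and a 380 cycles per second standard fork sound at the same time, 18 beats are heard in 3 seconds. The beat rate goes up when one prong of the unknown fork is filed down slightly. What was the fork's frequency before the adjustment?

386 Hz

Beat frequency = 18/3 = 6 Hz.
|f − 380| = 6, so the fork was at either 374 Hz or 386 Hz.
Filing a prong removes mass and raises the fork's frequency; the adjustment raises the fork's frequency.
The beat rate rose, so the adjustment moved the fork further from 380 Hz — it was already above the reference.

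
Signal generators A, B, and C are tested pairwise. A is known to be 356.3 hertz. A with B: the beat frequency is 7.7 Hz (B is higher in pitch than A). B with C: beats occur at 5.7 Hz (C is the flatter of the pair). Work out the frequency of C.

358.3 Hz

B is above A, so f_B = 356.3 + 7.7 = 364 Hz.
C is below B, so f_C = 364 − 5.7 = 358.3 Hz.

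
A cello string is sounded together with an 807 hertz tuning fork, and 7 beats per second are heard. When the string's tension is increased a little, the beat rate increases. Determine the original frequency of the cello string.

|f − 807| = 7, so the cello string was at either 800 Hz or 814 Hz.
Higher tension means higher frequency; the adjustment raises the cello string's frequency.
The beat rate rose, so the adjustment moved the cello string further from 807 Hz — it was already above the reference.

814 Hz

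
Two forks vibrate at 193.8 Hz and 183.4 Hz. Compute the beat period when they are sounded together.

0.096 s

f_beat = |193.8 − 183.4| = 10.4 Hz.
Beat period T = 1 / f_beat = 1 / 10.4 s.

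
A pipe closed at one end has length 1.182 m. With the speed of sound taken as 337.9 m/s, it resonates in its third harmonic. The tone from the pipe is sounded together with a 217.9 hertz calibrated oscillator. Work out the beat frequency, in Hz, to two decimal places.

3.50 Hz

Closed pipe (odd harmonics): f_n = n·v/(4L) = 3·337.9/(4·1.182) = 214.4036 Hz.
f_beat = |214.4036 − 217.9| = 3.50 Hz.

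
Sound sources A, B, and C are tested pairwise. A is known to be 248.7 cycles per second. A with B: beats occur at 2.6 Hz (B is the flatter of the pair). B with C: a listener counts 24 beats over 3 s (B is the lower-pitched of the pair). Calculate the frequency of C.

B is below A, so f_B = 248.7 − 2.6 = 246.1 Hz.
B–C: Beat frequency = 24/3 = 8 Hz.
C is above B, so f_C = 246.1 + 8 = 254.1 Hz.

254.1 Hz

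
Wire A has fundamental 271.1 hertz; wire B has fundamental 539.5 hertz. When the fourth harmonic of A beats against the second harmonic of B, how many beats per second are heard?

Fourth harmonic of the first: 4·271.1 = 1084.4 Hz.
Second harmonic of the second: 2·539.5 = 1079.0 Hz.
f_beat = |1084.4 − 1079.0| = 5.4 Hz.

5.4 Hz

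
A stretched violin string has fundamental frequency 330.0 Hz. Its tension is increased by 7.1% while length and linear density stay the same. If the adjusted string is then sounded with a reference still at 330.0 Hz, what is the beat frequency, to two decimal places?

11.51 Hz

For a string, f ∝ √T, so the new frequency is 330.0·√1.071 = 341.5141 Hz.
f_beat = |341.5141 − 330.0| = 11.51 Hz.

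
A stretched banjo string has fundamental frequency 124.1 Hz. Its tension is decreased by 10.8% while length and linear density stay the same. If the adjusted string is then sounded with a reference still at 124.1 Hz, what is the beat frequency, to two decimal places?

6.89 Hz

For a string, f ∝ √T, so the new frequency is 124.1·√0.892 = 117.2072 Hz.
f_beat = |117.2072 − 124.1| = 6.89 Hz.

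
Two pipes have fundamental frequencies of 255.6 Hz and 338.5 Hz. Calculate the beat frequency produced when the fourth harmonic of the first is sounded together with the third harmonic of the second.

Fourth harmonic of the first: 4·255.6 = 1022.4 Hz.
Third harmonic of the second: 3·338.5 = 1015.5 Hz.
f_beat = |1022.4 − 1015.5| = 6.9 Hz.

6.9 Hz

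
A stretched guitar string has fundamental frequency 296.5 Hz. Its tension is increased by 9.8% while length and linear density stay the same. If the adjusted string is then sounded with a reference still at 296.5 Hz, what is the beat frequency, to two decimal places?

For a string, f ∝ √T, so the new frequency is 296.5·√1.098 = 310.6890 Hz.
f_beat = |310.6890 − 296.5| = 14.19 Hz.

14.19 Hz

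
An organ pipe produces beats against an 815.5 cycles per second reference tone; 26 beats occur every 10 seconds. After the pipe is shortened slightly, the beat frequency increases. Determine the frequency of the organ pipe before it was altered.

818.1 Hz

Beat frequency = 26/10 = 2.6 Hz.
|f − 815.5| = 2.6, so the organ pipe was at either 812.9 Hz or 818.1 Hz.
A shorter pipe has a higher fundamental; the adjustment raises the organ pipe's frequency.
The beat rate rose, so the adjustment moved the organ pipe further from 815.5 Hz — it was already above the reference.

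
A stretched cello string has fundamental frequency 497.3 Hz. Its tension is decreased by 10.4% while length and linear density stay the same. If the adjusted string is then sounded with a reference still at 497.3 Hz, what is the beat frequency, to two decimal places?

26.57 Hz

For a string, f ∝ √T, so the new frequency is 497.3·√0.896 = 470.7306 Hz.
f_beat = |470.7306 − 497.3| = 26.57 Hz.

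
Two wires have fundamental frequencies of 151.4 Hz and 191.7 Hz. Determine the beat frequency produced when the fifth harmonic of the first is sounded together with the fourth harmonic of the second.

Fifth harmonic of the first: 5·151.4 = 757.0 Hz.
Fourth harmonic of the second: 4·191.7 = 766.8 Hz.
f_beat = |757.0 − 766.8| = 9.8 Hz.

9.8 Hz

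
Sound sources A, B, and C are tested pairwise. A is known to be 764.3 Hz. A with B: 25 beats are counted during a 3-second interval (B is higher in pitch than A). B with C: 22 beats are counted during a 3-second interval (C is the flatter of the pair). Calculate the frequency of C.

765.3 Hz

A–B: Beat frequency = 25/3 = 8.3333 Hz.
B is above A, so f_B = 764.3 + 8.3333 = 772.6333 Hz.
B–C: Beat frequency = 22/3 = 7.3333 Hz.
C is below B, so f_C = 772.6333 − 7.3333 = 765.3 Hz.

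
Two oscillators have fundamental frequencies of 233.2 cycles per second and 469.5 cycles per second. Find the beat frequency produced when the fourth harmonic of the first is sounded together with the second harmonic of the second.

6.2 Hz

Fourth harmonic of the first: 4·233.2 = 932.8 Hz.
Second harmonic of the second: 2·469.5 = 939.0 Hz.
f_beat = |932.8 − 939.0| = 6.2 Hz.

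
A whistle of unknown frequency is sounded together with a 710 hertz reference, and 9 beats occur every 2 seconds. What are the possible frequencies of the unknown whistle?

Beat frequency = 9/2 = 4.5 Hz.
|f − 710| = 4.5, so f = 710 ± 4.5.

705.5 Hz or 714.5 Hz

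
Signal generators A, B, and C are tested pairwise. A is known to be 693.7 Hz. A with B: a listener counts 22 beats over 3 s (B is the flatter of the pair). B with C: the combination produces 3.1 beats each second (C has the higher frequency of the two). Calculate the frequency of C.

A–B: Beat frequency = 22/3 = 7.3333 Hz.
B is below A, so f_B = 693.7 − 7.3333 = 686.3667 Hz.
C is above B, so f_C = 686.3667 + 3.1 = 689.4667 Hz.

689.4667 Hz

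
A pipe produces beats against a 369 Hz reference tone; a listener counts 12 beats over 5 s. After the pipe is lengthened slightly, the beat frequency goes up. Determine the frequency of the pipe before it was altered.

Beat frequency = 12/5 = 2.4 Hz.
|f − 369| = 2.4, so the pipe was at either 366.6 Hz or 371.4 Hz.
A longer pipe has a lower fundamental; the adjustment lowers the pipe's frequency.
The beat rate rose, so the adjustment moved the pipe further from 369 Hz — it was already below the reference.

366.6 Hz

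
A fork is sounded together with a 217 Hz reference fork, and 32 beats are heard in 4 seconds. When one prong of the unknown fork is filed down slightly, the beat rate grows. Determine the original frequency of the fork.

Beat frequency = 32/4 = 8 Hz.
|f − 217| = 8, so the fork was at either 209 Hz or 225 Hz.
Filing a prong removes mass and raises the fork's frequency; the adjustment raises the fork's frequency.
The beat rate rose, so the adjustment moved the fork further from 217 Hz — it was already above the reference.

225 Hz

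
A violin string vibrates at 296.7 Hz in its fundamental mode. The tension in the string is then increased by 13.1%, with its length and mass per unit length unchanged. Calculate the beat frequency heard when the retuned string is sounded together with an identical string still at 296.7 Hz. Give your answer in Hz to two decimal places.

For a string, f ∝ √T, so the new frequency is 296.7·√1.131 = 315.5360 Hz.
f_beat = |315.5360 − 296.7| = 18.84 Hz.

18.84 Hz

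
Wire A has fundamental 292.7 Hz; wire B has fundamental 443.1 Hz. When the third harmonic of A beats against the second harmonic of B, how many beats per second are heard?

Third harmonic of the first: 3·292.7 = 878.1 Hz.
Second harmonic of the second: 2·443.1 = 886.2 Hz.
f_beat = |878.1 − 886.2| = 8.1 Hz.

8.1 Hz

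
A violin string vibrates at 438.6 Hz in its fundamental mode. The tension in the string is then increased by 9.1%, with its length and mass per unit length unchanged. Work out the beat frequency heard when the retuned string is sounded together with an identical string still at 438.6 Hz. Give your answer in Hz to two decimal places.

19.52 Hz

For a string, f ∝ √T, so the new frequency is 438.6·√1.091 = 458.1218 Hz.
f_beat = |458.1218 − 438.6| = 19.52 Hz.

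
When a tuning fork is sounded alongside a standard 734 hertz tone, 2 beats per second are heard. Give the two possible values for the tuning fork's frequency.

|f − 734| = 2, so f = 734 ± 2.

732 Hz or 736 Hz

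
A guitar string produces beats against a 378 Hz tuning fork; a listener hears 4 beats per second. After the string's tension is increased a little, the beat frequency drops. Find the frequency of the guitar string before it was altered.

|f − 378| = 4, so the guitar string was at either 374 Hz or 382 Hz.
Higher tension means higher frequency; the adjustment raises the guitar string's frequency.
The beat rate fell, so the adjustment moved the guitar string toward 378 Hz — it must have started below the reference.

374 Hz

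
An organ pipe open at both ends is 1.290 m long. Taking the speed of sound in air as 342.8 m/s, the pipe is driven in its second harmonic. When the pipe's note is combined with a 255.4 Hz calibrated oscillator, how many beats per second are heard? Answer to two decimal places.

Open pipe: f_n = n·v/(2L) = 2·342.8/(2·1.290) = 265.7364 Hz.
f_beat = |265.7364 − 255.4| = 10.34 Hz.

10.34 Hz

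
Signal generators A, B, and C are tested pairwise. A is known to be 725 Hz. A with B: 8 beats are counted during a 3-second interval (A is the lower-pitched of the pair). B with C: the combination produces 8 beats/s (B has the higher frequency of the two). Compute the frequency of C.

A–B: Beat frequency = 8/3 = 2.6667 Hz.
B is above A, so f_B = 725 + 2.6667 = 727.6667 Hz.
C is below B, so f_C = 727.6667 − 8 = 719.6667 Hz.

719.6667 Hz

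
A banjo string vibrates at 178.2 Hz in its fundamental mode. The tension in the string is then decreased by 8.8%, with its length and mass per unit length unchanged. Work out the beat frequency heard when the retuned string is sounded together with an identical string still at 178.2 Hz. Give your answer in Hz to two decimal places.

8.02 Hz

For a string, f ∝ √T, so the new frequency is 178.2·√0.912 = 170.1787 Hz.
f_beat = |170.1787 − 178.2| = 8.02 Hz.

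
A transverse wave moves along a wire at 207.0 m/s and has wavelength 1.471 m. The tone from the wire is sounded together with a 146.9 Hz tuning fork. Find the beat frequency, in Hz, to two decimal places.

Source frequency f = v/λ = 207.0/1.471 = 140.7206 Hz.
f_beat = |140.7206 − 146.9| = 6.18 Hz.

6.18 Hz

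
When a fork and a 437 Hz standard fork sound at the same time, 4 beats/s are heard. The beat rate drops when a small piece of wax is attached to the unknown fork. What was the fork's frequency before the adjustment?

|f − 437| = 4, so the fork was at either 433 Hz or 441 Hz.
Loading a fork with wax lowers its frequency; the adjustment lowers the fork's frequency.
The beat rate fell, so the adjustment moved the fork toward 437 Hz — it must have started above the reference.

441 Hz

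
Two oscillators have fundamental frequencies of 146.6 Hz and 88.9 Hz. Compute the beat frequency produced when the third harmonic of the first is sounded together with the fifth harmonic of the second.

Third harmonic of the first: 3·146.6 = 439.8 Hz.
Fifth harmonic of the second: 5·88.9 = 444.5 Hz.
f_beat = |439.8 − 444.5| = 4.7 Hz.

4.7 Hz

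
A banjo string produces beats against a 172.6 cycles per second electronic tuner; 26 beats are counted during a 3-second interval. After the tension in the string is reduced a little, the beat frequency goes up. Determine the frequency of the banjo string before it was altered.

163.9333 Hz

Beat frequency = 26/3 = 8.6667 Hz.
|f − 172.6| = 8.6667, so the banjo string was at either 163.9333 Hz or 181.2667 Hz.
Lower tension means lower frequency; the adjustment lowers the banjo string's frequency.
The beat rate rose, so the adjustment moved the banjo string further from 172.6 Hz — it was already below the reference.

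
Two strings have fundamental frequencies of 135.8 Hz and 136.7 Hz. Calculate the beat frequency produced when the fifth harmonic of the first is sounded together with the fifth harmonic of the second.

Fifth harmonic of the first: 5·135.8 = 679.0 Hz.
Fifth harmonic of the second: 5·136.7 = 683.5 Hz.
f_beat = |679.0 − 683.5| = 4.5 Hz.

4.5 Hz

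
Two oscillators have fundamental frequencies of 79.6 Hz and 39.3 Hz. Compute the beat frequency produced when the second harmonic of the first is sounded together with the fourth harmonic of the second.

Second harmonic of the first: 2·79.6 = 159.2 Hz.
Fourth harmonic of the second: 4·39.3 = 157.2 Hz.
f_beat = |159.2 − 157.2| = 2.0 Hz.

2.0 Hz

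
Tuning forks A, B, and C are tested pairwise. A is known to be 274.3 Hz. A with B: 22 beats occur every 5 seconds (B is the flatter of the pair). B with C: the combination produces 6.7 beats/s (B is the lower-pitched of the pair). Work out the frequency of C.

A–B: Beat frequency = 22/5 = 4.4 Hz.
B is below A, so f_B = 274.3 − 4.4 = 269.9 Hz.
C is above B, so f_C = 269.9 + 6.7 = 276.6 Hz.

276.6 Hz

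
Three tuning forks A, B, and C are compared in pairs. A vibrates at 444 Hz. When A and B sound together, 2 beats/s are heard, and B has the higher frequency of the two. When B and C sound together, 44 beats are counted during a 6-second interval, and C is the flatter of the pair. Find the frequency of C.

B is above A, so f_B = 444 + 2 = 446 Hz.
B–C: Beat frequency = 44/6 = 7.3333 Hz.
C is below B, so f_C = 446 − 7.3333 = 438.6667 Hz.

438.6667 Hz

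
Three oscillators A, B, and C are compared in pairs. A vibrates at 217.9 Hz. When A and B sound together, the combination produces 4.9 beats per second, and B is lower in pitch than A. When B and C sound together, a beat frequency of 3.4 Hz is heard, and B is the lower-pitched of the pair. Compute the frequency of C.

B is below A, so f_B = 217.9 − 4.9 = 213 Hz.
C is above B, so f_C = 213 + 3.4 = 216.4 Hz.

216.4 Hz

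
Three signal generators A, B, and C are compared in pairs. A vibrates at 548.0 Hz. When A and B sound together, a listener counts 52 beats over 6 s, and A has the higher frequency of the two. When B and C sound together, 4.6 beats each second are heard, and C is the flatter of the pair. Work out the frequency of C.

534.7333 Hz

A–B: Beat frequency = 52/6 = 8.6667 Hz.
B is below A, so f_B = 548.0 − 8.6667 = 539.3333 Hz.
C is below B, so f_C = 539.3333 − 4.6 = 534.7333 Hz.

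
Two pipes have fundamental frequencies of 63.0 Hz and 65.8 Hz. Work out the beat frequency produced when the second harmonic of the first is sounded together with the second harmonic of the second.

5.6 Hz

Second harmonic of the first: 2·63.0 = 126.0 Hz.
Second harmonic of the second: 2·65.8 = 131.6 Hz.
f_beat = |126.0 − 131.6| = 5.6 Hz.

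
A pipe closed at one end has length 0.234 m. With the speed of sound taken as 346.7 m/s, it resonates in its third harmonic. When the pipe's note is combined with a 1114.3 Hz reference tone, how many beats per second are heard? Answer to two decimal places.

Closed pipe (odd harmonics): f_n = n·v/(4L) = 3·346.7/(4·0.234) = 1111.2179 Hz.
f_beat = |1111.2179 − 1114.3| = 3.08 Hz.

3.08 Hz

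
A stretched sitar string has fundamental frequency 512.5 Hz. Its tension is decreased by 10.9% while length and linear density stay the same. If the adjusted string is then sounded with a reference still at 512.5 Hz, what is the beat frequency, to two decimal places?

For a string, f ∝ √T, so the new frequency is 512.5·√0.891 = 483.7631 Hz.
f_beat = |483.7631 − 512.5| = 28.74 Hz.

28.74 Hz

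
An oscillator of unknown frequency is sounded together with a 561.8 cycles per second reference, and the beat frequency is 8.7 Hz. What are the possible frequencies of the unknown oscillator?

553.1 Hz or 570.5 Hz

|f − 561.8| = 8.7, so f = 561.8 ± 8.7.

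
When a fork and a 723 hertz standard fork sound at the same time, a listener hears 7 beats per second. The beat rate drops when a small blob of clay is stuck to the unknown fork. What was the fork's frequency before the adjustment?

|f − 723| = 7, so the fork was at either 716 Hz or 730 Hz.
Adding mass to a fork lowers its frequency; the adjustment lowers the fork's frequency.
The beat rate fell, so the adjustment moved the fork toward 723 Hz — it must have started above the reference.

730 Hz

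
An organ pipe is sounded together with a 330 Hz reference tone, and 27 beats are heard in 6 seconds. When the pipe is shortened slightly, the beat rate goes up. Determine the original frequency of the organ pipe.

Beat frequency = 27/6 = 4.5 Hz.
|f − 330| = 4.5, so the organ pipe was at either 325.5 Hz or 334.5 Hz.
A shorter pipe has a higher fundamental; the adjustment raises the organ pipe's frequency.
The beat rate rose, so the adjustment moved the organ pipe further from 330 Hz — it was already above the reference.

334.5 Hz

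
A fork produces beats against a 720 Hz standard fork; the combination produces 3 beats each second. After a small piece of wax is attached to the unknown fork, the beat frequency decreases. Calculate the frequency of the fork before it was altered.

723 Hz

|f − 720| = 3, so the fork was at either 717 Hz or 723 Hz.
Loading a fork with wax lowers its frequency; the adjustment lowers the fork's frequency.
The beat rate fell, so the adjustment moved the fork toward 720 Hz — it must have started above the reference.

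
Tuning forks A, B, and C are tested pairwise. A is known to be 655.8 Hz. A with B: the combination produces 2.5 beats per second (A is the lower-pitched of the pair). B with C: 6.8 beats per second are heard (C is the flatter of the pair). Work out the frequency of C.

651.5 Hz

B is above A, so f_B = 655.8 + 2.5 = 658.3 Hz.
C is below B, so f_C = 658.3 − 6.8 = 651.5 Hz.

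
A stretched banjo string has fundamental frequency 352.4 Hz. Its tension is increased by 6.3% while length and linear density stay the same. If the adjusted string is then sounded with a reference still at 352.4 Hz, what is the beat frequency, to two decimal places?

10.93 Hz

For a string, f ∝ √T, so the new frequency is 352.4·√1.063 = 363.3311 Hz.
f_beat = |363.3311 − 352.4| = 10.93 Hz.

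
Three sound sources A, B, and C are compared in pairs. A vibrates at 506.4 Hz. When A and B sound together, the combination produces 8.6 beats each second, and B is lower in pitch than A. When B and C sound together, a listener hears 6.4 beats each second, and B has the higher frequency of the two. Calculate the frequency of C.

B is below A, so f_B = 506.4 − 8.6 = 497.8 Hz.
C is below B, so f_C = 497.8 − 6.4 = 491.4 Hz.

491.4 Hz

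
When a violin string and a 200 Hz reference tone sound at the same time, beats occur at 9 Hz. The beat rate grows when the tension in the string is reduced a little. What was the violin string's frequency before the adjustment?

|f − 200| = 9, so the violin string was at either 191 Hz or 209 Hz.
Lower tension means lower frequency; the adjustment lowers the violin string's frequency.
The beat rate rose, so the adjustment moved the violin string further from 200 Hz — it was already below the reference.

191 Hz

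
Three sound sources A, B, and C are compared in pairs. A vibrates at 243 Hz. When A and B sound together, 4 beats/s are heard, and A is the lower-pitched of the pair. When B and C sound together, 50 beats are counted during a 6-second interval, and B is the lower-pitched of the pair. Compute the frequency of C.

B is above A, so f_B = 243 + 4 = 247 Hz.
B–C: Beat frequency = 50/6 = 8.3333 Hz.
C is above B, so f_C = 247 + 8.3333 = 255.3333 Hz.

255.3333 Hz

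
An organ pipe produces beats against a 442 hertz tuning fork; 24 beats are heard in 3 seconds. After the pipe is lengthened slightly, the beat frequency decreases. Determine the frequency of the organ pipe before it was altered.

Beat frequency = 24/3 = 8 Hz.
|f − 442| = 8, so the organ pipe was at either 434 Hz or 450 Hz.
A longer pipe has a lower fundamental; the adjustment lowers the organ pipe's frequency.
The beat rate fell, so the adjustment moved the organ pipe toward 442 Hz — it must have started above the reference.

450 Hz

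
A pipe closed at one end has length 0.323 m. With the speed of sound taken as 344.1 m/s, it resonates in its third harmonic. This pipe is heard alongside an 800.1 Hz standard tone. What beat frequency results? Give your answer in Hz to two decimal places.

Closed pipe (odd harmonics): f_n = n·v/(4L) = 3·344.1/(4·0.323) = 798.9938 Hz.
f_beat = |798.9938 − 800.1| = 1.11 Hz.

1.11 Hz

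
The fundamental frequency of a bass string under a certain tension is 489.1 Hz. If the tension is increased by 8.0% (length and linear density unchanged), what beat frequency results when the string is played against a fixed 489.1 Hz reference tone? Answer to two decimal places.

For a string, f ∝ √T, so the new frequency is 489.1·√1.080 = 508.2876 Hz.
f_beat = |508.2876 − 489.1| = 19.19 Hz.

19.19 Hz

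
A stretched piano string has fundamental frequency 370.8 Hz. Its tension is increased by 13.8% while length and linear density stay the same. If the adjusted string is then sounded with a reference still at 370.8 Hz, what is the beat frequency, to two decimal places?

For a string, f ∝ √T, so the new frequency is 370.8·√1.138 = 395.5586 Hz.
f_beat = |395.5586 − 370.8| = 24.76 Hz.

24.76 Hz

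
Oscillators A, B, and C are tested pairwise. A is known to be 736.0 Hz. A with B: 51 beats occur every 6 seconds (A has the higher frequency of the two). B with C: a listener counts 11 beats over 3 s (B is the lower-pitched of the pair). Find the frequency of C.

731.1667 Hz

A–B: Beat frequency = 51/6 = 8.5 Hz.
B is below A, so f_B = 736.0 − 8.5 = 727.5 Hz.
B–C: Beat frequency = 11/3 = 3.6667 Hz.
C is above B, so f_C = 727.5 + 3.6667 = 731.1667 Hz.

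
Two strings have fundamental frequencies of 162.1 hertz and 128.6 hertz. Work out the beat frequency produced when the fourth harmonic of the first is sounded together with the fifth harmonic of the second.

Fourth harmonic of the first: 4·162.1 = 648.4 Hz.
Fifth harmonic of the second: 5·128.6 = 643.0 Hz.
f_beat = |648.4 − 643.0| = 5.4 Hz.

5.4 Hz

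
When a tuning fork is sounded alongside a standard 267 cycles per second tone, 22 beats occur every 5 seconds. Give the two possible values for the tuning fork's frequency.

Beat frequency = 22/5 = 4.4 Hz.
|f − 267| = 4.4, so f = 267 ± 4.4.

262.6 Hz or 271.4 Hz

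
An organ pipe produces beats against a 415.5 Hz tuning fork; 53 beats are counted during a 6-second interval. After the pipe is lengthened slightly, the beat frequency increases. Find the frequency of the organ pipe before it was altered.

Beat frequency = 53/6 = 8.8333 Hz.
|f − 415.5| = 8.8333, so the organ pipe was at either 406.6667 Hz or 424.3333 Hz.
A longer pipe has a lower fundamental; the adjustment lowers the organ pipe's frequency.
The beat rate rose, so the adjustment moved the organ pipe further from 415.5 Hz — it was already below the reference.

406.6667 Hz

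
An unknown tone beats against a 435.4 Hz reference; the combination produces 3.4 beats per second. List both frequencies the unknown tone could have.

|f − 435.4| = 3.4, so f = 435.4 ± 3.4.

432 Hz or 438.8 Hz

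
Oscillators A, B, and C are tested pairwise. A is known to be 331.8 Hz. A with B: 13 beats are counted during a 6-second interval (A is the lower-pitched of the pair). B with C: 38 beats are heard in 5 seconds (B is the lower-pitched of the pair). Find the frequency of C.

A–B: Beat frequency = 13/6 = 2.1667 Hz.
B is above A, so f_B = 331.8 + 2.1667 = 333.9667 Hz.
B–C: Beat frequency = 38/5 = 7.6 Hz.
C is above B, so f_C = 333.9667 + 7.6 = 341.5667 Hz.

341.5667 Hz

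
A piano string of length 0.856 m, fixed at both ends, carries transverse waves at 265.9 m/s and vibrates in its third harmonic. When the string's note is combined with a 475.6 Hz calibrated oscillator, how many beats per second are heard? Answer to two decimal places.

9.65 Hz

For a string fixed at both ends, f_n = n·v/(2L) = 3·265.9/(2·0.856) = 465.9463 Hz.
f_beat = |465.9463 − 475.6| = 9.65 Hz.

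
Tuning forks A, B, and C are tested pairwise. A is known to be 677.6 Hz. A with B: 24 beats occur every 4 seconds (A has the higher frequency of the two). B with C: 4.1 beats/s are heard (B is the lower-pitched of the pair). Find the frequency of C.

675.7 Hz

A–B: Beat frequency = 24/4 = 6 Hz.
B is below A, so f_B = 677.6 − 6 = 671.6 Hz.
C is above B, so f_C = 671.6 + 4.1 = 675.7 Hz.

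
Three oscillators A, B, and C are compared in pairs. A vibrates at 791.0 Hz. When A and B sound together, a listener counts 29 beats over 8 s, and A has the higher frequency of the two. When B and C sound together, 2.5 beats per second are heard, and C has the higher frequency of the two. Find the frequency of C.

A–B: Beat frequency = 29/8 = 3.625 Hz.
B is below A, so f_B = 791.0 − 3.625 = 787.375 Hz.
C is above B, so f_C = 787.375 + 2.5 = 789.875 Hz.

789.875 Hz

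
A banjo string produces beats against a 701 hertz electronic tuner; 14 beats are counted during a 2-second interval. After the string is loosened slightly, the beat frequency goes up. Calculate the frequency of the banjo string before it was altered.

694 Hz

Beat frequency = 14/2 = 7 Hz.
|f − 701| = 7, so the banjo string was at either 694 Hz or 708 Hz.
Reducing tension lowers a string's frequency; the adjustment lowers the banjo string's frequency.
The beat rate rose, so the adjustment moved the banjo string further from 701 Hz — it was already below the reference.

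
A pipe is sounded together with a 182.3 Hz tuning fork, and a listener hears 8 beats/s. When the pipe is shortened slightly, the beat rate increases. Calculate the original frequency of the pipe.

190.3 Hz

|f − 182.3| = 8, so the pipe was at either 174.3 Hz or 190.3 Hz.
A shorter pipe has a higher fundamental; the adjustment raises the pipe's frequency.
The beat rate rose, so the adjustment moved the pipe further from 182.3 Hz — it was already above the reference.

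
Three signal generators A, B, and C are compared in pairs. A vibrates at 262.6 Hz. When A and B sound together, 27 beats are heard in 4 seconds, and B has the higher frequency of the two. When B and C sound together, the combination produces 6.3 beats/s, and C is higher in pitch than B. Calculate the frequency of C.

275.65 Hz

A–B: Beat frequency = 27/4 = 6.75 Hz.
B is above A, so f_B = 262.6 + 6.75 = 269.35 Hz.
C is above B, so f_C = 269.35 + 6.3 = 275.65 Hz.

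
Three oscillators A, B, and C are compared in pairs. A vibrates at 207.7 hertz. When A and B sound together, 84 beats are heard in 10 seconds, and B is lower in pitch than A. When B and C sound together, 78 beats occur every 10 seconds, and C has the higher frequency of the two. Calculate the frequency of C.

207.1 Hz

A–B: Beat frequency = 84/10 = 8.4 Hz.
B is below A, so f_B = 207.7 − 8.4 = 199.3 Hz.
B–C: Beat frequency = 78/10 = 7.8 Hz.
C is above B, so f_C = 199.3 + 7.8 = 207.1 Hz.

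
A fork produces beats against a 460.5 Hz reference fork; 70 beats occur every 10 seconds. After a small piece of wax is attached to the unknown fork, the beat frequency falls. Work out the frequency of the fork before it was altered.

467.5 Hz

Beat frequency = 70/10 = 7 Hz.
|f − 460.5| = 7, so the fork was at either 453.5 Hz or 467.5 Hz.
Loading a fork with wax lowers its frequency; the adjustment lowers the fork's frequency.
The beat rate fell, so the adjustment moved the fork toward 460.5 Hz — it must have started above the reference.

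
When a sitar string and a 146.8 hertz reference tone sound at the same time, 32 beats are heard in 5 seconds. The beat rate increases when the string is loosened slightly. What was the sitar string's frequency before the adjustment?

Beat frequency = 32/5 = 6.4 Hz.
|f − 146.8| = 6.4, so the sitar string was at either 140.4 Hz or 153.2 Hz.
Reducing tension lowers a string's frequency; the adjustment lowers the sitar string's frequency.
The beat rate rose, so the adjustment moved the sitar string further from 146.8 Hz — it was already below the reference.

140.4 Hz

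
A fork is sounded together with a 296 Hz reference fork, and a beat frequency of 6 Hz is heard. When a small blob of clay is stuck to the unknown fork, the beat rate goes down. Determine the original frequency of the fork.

|f − 296| = 6, so the fork was at either 290 Hz or 302 Hz.
Adding mass to a fork lowers its frequency; the adjustment lowers the fork's frequency.
The beat rate fell, so the adjustment moved the fork toward 296 Hz — it must have started above the reference.

302 Hz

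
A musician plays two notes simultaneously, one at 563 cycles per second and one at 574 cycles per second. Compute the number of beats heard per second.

Beats arise from superposition of two nearby frequencies; the beat rate is |f₁ − f₂|.
|563 − 574| = 11 Hz.

11 Hz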